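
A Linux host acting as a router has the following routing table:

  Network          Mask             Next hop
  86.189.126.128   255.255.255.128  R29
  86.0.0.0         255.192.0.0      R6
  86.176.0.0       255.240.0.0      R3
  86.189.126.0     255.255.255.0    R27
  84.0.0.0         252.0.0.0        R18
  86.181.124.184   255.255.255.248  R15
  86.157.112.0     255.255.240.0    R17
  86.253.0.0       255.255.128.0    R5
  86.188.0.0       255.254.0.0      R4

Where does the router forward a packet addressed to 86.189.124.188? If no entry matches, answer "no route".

Routes whose prefix contains 86.189.124.188:
  84.0.0.0/6 (84.0.0.0 - 87.255.255.255) -> R18
  86.176.0.0/12 (86.176.0.0 - 86.191.255.255) -> R3
  86.188.0.0/15 (86.188.0.0 - 86.189.255.255) -> R4
More-specific entries that do NOT match:
  86.181.124.184/29 (86.181.124.184 - 86.181.124.191) does not contain 86.189.124.188
  86.189.126.128/25 (86.189.126.128 - 86.189.126.255) does not contain 86.189.124.188
  86.189.126.0/24 (86.189.126.0 - 86.189.126.255) does not contain 86.189.124.188
  86.157.112.0/20 (86.157.112.0 - 86.157.127.255) does not contain 86.189.124.188
  86.253.0.0/17 (86.253.0.0 - 86.253.127.255) does not contain 86.189.124.188
Longest matching prefix is /15 -> next hop R4.

R4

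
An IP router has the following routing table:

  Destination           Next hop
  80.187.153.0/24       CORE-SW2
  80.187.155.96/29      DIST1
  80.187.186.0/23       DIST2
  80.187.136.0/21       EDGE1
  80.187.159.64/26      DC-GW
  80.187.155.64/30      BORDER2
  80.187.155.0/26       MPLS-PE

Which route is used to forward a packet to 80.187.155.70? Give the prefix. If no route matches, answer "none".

none

80.187.155.70 is outside every listed prefix and there is no default route.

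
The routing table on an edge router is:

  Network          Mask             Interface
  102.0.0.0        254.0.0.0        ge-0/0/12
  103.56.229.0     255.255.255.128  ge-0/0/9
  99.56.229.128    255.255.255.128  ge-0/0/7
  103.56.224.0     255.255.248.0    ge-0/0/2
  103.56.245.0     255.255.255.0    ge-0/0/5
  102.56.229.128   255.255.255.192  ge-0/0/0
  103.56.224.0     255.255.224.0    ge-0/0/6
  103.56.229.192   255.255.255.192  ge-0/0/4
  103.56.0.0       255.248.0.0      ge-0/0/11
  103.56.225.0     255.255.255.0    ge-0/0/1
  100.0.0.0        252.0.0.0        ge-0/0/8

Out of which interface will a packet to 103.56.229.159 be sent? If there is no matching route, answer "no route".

ge-0/0/2

Routes whose prefix contains 103.56.229.159:
  100.0.0.0/6 (100.0.0.0 - 103.255.255.255) -> ge-0/0/8
  102.0.0.0/7 (102.0.0.0 - 103.255.255.255) -> ge-0/0/12
  103.56.0.0/13 (103.56.0.0 - 103.63.255.255) -> ge-0/0/11
  103.56.224.0/19 (103.56.224.0 - 103.56.255.255) -> ge-0/0/6
  103.56.224.0/21 (103.56.224.0 - 103.56.231.255) -> ge-0/0/2
More-specific entries that do NOT match:
  102.56.229.128/26 (102.56.229.128 - 102.56.229.191) does not contain 103.56.229.159
  103.56.229.192/26 (103.56.229.192 - 103.56.229.255) does not contain 103.56.229.159
  103.56.229.0/25 (103.56.229.0 - 103.56.229.127) does not contain 103.56.229.159
  99.56.229.128/25 (99.56.229.128 - 99.56.229.255) does not contain 103.56.229.159
  103.56.245.0/24 (103.56.245.0 - 103.56.245.255) does not contain 103.56.229.159
  103.56.225.0/24 (103.56.225.0 - 103.56.225.255) does not contain 103.56.229.159
Longest matching prefix is /21 -> interface ge-0/0/2.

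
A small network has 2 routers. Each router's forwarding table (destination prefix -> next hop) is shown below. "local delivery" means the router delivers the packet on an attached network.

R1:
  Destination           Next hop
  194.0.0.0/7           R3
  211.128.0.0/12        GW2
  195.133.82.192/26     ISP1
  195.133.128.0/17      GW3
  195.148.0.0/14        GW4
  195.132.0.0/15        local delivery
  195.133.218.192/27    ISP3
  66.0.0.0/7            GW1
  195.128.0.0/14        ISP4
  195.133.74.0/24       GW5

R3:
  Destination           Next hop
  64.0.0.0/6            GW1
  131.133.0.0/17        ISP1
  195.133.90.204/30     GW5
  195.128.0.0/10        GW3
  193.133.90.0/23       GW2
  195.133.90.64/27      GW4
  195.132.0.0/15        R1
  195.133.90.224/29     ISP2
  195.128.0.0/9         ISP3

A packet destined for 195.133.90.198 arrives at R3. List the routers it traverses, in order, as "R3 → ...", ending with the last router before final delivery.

At R3: longest match for 195.133.90.198 is 195.132.0.0/15 -> R1
At R1: longest match for 195.133.90.198 is 195.132.0.0/15 -> local delivery

R3 → R1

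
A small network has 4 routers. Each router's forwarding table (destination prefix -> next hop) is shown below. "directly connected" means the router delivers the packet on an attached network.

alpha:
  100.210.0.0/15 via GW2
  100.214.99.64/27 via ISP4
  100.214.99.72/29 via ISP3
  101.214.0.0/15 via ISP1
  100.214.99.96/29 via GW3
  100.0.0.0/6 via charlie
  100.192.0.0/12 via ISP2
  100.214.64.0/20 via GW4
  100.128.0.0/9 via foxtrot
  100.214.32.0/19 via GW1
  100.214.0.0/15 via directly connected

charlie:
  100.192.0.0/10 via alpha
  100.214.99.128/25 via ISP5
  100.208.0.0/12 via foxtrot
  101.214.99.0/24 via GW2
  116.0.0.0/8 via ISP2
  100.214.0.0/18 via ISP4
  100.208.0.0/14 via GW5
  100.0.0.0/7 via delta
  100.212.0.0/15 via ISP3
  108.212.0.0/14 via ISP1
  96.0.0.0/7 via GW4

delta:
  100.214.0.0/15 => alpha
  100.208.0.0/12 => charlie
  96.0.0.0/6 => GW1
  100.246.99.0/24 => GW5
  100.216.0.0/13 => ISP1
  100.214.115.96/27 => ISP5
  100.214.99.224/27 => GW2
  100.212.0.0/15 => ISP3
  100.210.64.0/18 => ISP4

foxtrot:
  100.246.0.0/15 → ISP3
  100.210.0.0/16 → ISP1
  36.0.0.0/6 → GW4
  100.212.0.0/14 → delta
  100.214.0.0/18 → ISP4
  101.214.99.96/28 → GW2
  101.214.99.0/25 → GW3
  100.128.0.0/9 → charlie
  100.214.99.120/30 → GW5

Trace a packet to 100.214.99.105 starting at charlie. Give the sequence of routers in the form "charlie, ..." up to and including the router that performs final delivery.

At charlie: longest match for 100.214.99.105 is 100.208.0.0/12 -> foxtrot
At foxtrot: longest match for 100.214.99.105 is 100.212.0.0/14 -> delta
At delta: longest match for 100.214.99.105 is 100.214.0.0/15 -> alpha
At alpha: longest match for 100.214.99.105 is 100.214.0.0/15 -> directly connected

charlie, foxtrot, delta, alpha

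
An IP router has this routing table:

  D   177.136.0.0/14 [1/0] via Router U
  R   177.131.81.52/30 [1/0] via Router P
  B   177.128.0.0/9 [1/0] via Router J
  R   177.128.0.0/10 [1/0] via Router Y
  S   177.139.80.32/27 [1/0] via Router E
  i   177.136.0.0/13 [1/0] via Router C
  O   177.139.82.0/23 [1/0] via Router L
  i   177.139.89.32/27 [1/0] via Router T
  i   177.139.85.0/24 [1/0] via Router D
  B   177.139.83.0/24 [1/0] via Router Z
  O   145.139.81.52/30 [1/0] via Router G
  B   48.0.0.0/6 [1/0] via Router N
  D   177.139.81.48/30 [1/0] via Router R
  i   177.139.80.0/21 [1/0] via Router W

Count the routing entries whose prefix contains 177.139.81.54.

5

Prefixes containing 177.139.81.54:
  177.128.0.0/9 (177.128.0.0 - 177.255.255.255)
  177.128.0.0/10 (177.128.0.0 - 177.191.255.255)
  177.136.0.0/13 (177.136.0.0 - 177.143.255.255)
  177.136.0.0/14 (177.136.0.0 - 177.139.255.255)
  177.139.80.0/21 (177.139.80.0 - 177.139.87.255)
Total matching entries: 5.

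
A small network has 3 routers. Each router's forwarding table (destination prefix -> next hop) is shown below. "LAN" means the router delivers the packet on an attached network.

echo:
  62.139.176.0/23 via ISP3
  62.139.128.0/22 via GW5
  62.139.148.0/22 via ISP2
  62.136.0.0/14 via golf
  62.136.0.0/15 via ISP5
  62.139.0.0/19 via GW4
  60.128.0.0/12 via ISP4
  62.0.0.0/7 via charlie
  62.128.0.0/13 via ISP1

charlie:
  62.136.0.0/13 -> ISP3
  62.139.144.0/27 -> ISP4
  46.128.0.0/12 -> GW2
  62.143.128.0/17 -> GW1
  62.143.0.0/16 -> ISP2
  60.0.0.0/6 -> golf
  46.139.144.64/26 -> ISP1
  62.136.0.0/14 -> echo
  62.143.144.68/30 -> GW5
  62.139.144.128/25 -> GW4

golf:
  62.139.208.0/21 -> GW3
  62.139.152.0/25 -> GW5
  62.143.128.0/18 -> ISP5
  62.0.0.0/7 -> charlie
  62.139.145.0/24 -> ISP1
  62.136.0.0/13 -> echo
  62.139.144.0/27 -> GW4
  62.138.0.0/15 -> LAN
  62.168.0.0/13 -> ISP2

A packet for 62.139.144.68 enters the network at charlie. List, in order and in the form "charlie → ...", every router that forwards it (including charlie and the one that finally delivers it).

charlie → echo → golf

At charlie: longest match for 62.139.144.68 is 62.136.0.0/14 -> echo
At echo: longest match for 62.139.144.68 is 62.136.0.0/14 -> golf
At golf: longest match for 62.139.144.68 is 62.138.0.0/15 -> LAN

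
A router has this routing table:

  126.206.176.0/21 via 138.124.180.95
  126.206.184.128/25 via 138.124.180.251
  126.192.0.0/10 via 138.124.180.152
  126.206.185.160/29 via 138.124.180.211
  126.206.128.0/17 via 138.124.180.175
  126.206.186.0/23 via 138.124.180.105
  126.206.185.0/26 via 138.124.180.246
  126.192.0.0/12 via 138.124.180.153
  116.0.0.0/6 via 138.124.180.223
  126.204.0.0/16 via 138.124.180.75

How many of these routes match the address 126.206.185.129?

3

Prefixes containing 126.206.185.129:
  126.192.0.0/10 (126.192.0.0 - 126.255.255.255)
  126.192.0.0/12 (126.192.0.0 - 126.207.255.255)
  126.206.128.0/17 (126.206.128.0 - 126.206.255.255)
Total matching entries: 3.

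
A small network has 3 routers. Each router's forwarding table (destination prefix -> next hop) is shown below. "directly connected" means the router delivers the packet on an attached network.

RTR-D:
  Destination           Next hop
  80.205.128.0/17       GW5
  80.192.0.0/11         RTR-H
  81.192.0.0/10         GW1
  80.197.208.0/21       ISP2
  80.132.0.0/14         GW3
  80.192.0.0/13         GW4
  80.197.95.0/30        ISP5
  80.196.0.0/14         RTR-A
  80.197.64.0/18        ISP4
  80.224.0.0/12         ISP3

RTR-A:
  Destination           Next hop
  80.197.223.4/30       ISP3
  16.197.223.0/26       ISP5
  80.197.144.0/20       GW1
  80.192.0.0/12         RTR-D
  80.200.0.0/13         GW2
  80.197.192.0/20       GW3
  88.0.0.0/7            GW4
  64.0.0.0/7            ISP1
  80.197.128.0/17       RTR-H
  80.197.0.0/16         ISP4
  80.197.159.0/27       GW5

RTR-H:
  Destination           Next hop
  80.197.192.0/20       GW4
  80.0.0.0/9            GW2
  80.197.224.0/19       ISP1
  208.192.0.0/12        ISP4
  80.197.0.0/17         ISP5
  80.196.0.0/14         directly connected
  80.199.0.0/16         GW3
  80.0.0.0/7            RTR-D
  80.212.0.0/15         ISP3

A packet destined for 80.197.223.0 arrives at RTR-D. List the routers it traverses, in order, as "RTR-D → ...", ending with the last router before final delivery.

At RTR-D: longest match for 80.197.223.0 is 80.196.0.0/14 -> RTR-A
At RTR-A: longest match for 80.197.223.0 is 80.197.128.0/17 -> RTR-H
At RTR-H: longest match for 80.197.223.0 is 80.196.0.0/14 -> directly connected

RTR-D → RTR-A → RTR-H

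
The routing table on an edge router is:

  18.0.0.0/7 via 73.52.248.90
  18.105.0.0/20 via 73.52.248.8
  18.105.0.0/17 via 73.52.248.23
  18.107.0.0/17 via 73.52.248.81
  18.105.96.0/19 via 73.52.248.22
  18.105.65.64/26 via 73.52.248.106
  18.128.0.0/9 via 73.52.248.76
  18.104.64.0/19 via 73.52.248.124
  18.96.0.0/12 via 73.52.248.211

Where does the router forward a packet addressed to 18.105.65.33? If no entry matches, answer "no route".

73.52.248.23

Routes whose prefix contains 18.105.65.33:
  18.0.0.0/7 (18.0.0.0 - 19.255.255.255) -> 73.52.248.90
  18.96.0.0/12 (18.96.0.0 - 18.111.255.255) -> 73.52.248.211
  18.105.0.0/17 (18.105.0.0 - 18.105.127.255) -> 73.52.248.23
More-specific entries that do NOT match:
  18.105.65.64/26 (18.105.65.64 - 18.105.65.127) does not contain 18.105.65.33
  18.105.0.0/20 (18.105.0.0 - 18.105.15.255) does not contain 18.105.65.33
  18.105.96.0/19 (18.105.96.0 - 18.105.127.255) does not contain 18.105.65.33
  18.104.64.0/19 (18.104.64.0 - 18.104.95.255) does not contain 18.105.65.33
Longest matching prefix is /17 -> next hop 73.52.248.23.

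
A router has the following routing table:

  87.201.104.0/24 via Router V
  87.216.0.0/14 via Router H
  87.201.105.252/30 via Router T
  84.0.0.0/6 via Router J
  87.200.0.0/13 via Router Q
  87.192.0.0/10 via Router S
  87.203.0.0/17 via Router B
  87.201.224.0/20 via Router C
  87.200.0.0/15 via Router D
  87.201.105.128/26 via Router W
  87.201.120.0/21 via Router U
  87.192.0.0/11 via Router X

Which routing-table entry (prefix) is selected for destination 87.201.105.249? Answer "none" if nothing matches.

87.200.0.0/15

Entries matching 87.201.105.249:
  84.0.0.0/6 (84.0.0.0 - 87.255.255.255)
  87.192.0.0/10 (87.192.0.0 - 87.255.255.255)
  87.192.0.0/11 (87.192.0.0 - 87.223.255.255)
  87.200.0.0/13 (87.200.0.0 - 87.207.255.255)
  87.200.0.0/15 (87.200.0.0 - 87.201.255.255)
Most specific is 87.200.0.0/15.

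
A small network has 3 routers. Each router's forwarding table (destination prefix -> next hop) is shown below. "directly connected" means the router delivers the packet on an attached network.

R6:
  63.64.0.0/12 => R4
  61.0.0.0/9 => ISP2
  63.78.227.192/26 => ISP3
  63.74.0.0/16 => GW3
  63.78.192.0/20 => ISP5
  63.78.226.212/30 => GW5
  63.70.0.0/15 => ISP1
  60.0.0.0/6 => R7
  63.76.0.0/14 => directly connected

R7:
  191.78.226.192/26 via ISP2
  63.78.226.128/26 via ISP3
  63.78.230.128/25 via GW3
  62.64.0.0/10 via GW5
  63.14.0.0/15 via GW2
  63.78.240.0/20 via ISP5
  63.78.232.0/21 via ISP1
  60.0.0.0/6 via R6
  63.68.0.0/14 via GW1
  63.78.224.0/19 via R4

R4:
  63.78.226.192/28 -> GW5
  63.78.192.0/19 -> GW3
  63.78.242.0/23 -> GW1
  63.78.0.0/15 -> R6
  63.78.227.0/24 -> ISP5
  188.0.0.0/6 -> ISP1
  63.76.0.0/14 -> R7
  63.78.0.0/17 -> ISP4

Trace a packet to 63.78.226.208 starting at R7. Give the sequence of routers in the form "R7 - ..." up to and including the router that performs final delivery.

R7 - R4 - R6

At R7: longest match for 63.78.226.208 is 63.78.224.0/19 -> R4
At R4: longest match for 63.78.226.208 is 63.78.0.0/15 -> R6
At R6: longest match for 63.78.226.208 is 63.76.0.0/14 -> directly connected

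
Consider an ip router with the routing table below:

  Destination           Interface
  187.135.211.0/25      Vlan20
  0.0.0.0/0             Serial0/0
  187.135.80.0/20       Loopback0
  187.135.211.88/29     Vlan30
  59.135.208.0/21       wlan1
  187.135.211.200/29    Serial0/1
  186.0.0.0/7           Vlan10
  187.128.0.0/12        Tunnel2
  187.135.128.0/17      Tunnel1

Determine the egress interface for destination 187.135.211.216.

Routes whose prefix contains 187.135.211.216:
  0.0.0.0/0 (default, matches everything) -> Serial0/0
  186.0.0.0/7 (186.0.0.0 - 187.255.255.255) -> Vlan10
  187.128.0.0/12 (187.128.0.0 - 187.143.255.255) -> Tunnel2
  187.135.128.0/17 (187.135.128.0 - 187.135.255.255) -> Tunnel1
More-specific entries that do NOT match:
  187.135.211.88/29 (187.135.211.88 - 187.135.211.95) does not contain 187.135.211.216
  187.135.211.200/29 (187.135.211.200 - 187.135.211.207) does not contain 187.135.211.216
  187.135.211.0/25 (187.135.211.0 - 187.135.211.127) does not contain 187.135.211.216
  59.135.208.0/21 (59.135.208.0 - 59.135.215.255) does not contain 187.135.211.216
  187.135.80.0/20 (187.135.80.0 - 187.135.95.255) does not contain 187.135.211.216
Longest matching prefix is /17 -> interface Tunnel1.

Tunnel1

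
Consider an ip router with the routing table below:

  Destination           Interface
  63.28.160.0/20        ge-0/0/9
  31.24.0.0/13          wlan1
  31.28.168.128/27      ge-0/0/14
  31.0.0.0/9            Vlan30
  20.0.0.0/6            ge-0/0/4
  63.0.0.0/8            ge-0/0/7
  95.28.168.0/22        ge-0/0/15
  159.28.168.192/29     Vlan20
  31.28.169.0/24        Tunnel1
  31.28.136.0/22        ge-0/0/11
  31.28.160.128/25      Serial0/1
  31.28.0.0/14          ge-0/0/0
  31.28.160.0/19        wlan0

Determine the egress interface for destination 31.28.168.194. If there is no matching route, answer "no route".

wlan0

Routes whose prefix contains 31.28.168.194:
  31.0.0.0/9 (31.0.0.0 - 31.127.255.255) -> Vlan30
  31.24.0.0/13 (31.24.0.0 - 31.31.255.255) -> wlan1
  31.28.0.0/14 (31.28.0.0 - 31.31.255.255) -> ge-0/0/0
  31.28.160.0/19 (31.28.160.0 - 31.28.191.255) -> wlan0
More-specific entries that do NOT match:
  159.28.168.192/29 (159.28.168.192 - 159.28.168.199) does not contain 31.28.168.194
  31.28.168.128/27 (31.28.168.128 - 31.28.168.159) does not contain 31.28.168.194
  31.28.160.128/25 (31.28.160.128 - 31.28.160.255) does not contain 31.28.168.194
  31.28.169.0/24 (31.28.169.0 - 31.28.169.255) does not contain 31.28.168.194
  95.28.168.0/22 (95.28.168.0 - 95.28.171.255) does not contain 31.28.168.194
  31.28.136.0/22 (31.28.136.0 - 31.28.139.255) does not contain 31.28.168.194
  63.28.160.0/20 (63.28.160.0 - 63.28.175.255) does not contain 31.28.168.194
Longest matching prefix is /19 -> interface wlan0.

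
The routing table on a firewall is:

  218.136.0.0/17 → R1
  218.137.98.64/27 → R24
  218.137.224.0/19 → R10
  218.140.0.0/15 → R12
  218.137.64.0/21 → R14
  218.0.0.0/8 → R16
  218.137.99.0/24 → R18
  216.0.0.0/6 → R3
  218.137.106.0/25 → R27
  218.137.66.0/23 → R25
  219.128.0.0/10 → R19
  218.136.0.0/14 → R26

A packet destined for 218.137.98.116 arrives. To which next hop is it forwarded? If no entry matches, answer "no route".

Routes whose prefix contains 218.137.98.116:
  216.0.0.0/6 (216.0.0.0 - 219.255.255.255) -> R3
  218.0.0.0/8 (218.0.0.0 - 218.255.255.255) -> R16
  218.136.0.0/14 (218.136.0.0 - 218.139.255.255) -> R26
More-specific entries that do NOT match:
  218.137.98.64/27 (218.137.98.64 - 218.137.98.95) does not contain 218.137.98.116
  218.137.106.0/25 (218.137.106.0 - 218.137.106.127) does not contain 218.137.98.116
  218.137.99.0/24 (218.137.99.0 - 218.137.99.255) does not contain 218.137.98.116
  218.137.66.0/23 (218.137.66.0 - 218.137.67.255) does not contain 218.137.98.116
  218.137.64.0/21 (218.137.64.0 - 218.137.71.255) does not contain 218.137.98.116
  218.137.224.0/19 (218.137.224.0 - 218.137.255.255) does not contain 218.137.98.116
  218.136.0.0/17 (218.136.0.0 - 218.136.127.255) does not contain 218.137.98.116
  218.140.0.0/15 (218.140.0.0 - 218.141.255.255) does not contain 218.137.98.116
Longest matching prefix is /14 -> next hop R26.

R26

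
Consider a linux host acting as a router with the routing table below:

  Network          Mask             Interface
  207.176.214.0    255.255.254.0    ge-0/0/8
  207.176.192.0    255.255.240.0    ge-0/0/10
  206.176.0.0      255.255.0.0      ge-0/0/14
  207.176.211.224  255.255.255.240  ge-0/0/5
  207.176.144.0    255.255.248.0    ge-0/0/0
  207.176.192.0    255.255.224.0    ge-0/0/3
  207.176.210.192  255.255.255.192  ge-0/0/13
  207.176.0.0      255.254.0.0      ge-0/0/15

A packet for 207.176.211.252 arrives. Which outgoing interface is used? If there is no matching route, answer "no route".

Routes whose prefix contains 207.176.211.252:
  207.176.0.0/15 (207.176.0.0 - 207.177.255.255) -> ge-0/0/15
  207.176.192.0/19 (207.176.192.0 - 207.176.223.255) -> ge-0/0/3
More-specific entries that do NOT match:
  207.176.211.224/28 (207.176.211.224 - 207.176.211.239) does not contain 207.176.211.252
  207.176.210.192/26 (207.176.210.192 - 207.176.210.255) does not contain 207.176.211.252
  207.176.214.0/23 (207.176.214.0 - 207.176.215.255) does not contain 207.176.211.252
  207.176.144.0/21 (207.176.144.0 - 207.176.151.255) does not contain 207.176.211.252
  207.176.192.0/20 (207.176.192.0 - 207.176.207.255) does not contain 207.176.211.252
Longest matching prefix is /19 -> interface ge-0/0/3.

ge-0/0/3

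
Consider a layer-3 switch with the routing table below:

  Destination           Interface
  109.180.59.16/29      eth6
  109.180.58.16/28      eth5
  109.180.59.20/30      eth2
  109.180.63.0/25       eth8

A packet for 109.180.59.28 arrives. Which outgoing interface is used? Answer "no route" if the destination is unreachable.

No entry's prefix contains 109.180.59.28; there is no default route.

no route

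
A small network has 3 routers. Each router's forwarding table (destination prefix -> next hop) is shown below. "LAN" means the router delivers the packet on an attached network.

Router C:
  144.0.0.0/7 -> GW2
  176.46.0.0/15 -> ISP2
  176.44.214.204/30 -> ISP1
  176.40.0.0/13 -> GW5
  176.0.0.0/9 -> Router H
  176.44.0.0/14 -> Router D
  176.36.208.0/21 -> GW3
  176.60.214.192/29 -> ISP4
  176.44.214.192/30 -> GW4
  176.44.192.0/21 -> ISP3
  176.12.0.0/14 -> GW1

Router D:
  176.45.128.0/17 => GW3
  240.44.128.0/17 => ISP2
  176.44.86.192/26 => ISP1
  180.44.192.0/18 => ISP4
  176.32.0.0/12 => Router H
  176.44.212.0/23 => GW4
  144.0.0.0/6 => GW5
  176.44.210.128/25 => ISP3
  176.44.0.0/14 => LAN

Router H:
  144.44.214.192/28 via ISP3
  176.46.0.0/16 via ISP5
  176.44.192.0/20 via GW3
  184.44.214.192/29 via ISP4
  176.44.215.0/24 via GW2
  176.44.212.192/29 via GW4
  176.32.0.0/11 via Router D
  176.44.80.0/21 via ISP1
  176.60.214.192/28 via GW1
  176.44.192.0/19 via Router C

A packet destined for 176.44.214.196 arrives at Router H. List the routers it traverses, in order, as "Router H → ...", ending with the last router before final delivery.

At Router H: longest match for 176.44.214.196 is 176.44.192.0/19 -> Router C
At Router C: longest match for 176.44.214.196 is 176.44.0.0/14 -> Router D
At Router D: longest match for 176.44.214.196 is 176.44.0.0/14 -> LAN

Router H → Router C → Router D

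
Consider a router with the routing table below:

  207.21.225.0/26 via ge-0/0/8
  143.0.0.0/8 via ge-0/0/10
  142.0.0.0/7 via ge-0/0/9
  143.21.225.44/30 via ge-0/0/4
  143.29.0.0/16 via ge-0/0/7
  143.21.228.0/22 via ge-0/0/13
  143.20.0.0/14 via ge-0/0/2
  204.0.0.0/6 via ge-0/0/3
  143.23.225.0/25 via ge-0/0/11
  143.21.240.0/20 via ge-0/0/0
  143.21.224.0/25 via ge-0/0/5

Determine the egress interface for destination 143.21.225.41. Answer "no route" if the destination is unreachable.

Routes whose prefix contains 143.21.225.41:
  142.0.0.0/7 (142.0.0.0 - 143.255.255.255) -> ge-0/0/9
  143.0.0.0/8 (143.0.0.0 - 143.255.255.255) -> ge-0/0/10
  143.20.0.0/14 (143.20.0.0 - 143.23.255.255) -> ge-0/0/2
More-specific entries that do NOT match:
  143.21.225.44/30 (143.21.225.44 - 143.21.225.47) does not contain 143.21.225.41
  207.21.225.0/26 (207.21.225.0 - 207.21.225.63) does not contain 143.21.225.41
  143.23.225.0/25 (143.23.225.0 - 143.23.225.127) does not contain 143.21.225.41
  143.21.224.0/25 (143.21.224.0 - 143.21.224.127) does not contain 143.21.225.41
  143.21.228.0/22 (143.21.228.0 - 143.21.231.255) does not contain 143.21.225.41
  143.21.240.0/20 (143.21.240.0 - 143.21.255.255) does not contain 143.21.225.41
  143.29.0.0/16 (143.29.0.0 - 143.29.255.255) does not contain 143.21.225.41
Longest matching prefix is /14 -> interface ge-0/0/2.

ge-0/0/2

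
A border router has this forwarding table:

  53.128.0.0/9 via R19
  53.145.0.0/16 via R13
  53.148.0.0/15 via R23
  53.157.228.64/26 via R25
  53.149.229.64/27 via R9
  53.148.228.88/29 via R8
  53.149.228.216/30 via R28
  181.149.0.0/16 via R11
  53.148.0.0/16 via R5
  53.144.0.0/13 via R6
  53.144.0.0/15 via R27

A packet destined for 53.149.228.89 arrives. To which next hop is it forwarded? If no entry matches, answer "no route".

Routes whose prefix contains 53.149.228.89:
  53.128.0.0/9 (53.128.0.0 - 53.255.255.255) -> R19
  53.144.0.0/13 (53.144.0.0 - 53.151.255.255) -> R6
  53.148.0.0/15 (53.148.0.0 - 53.149.255.255) -> R23
More-specific entries that do NOT match:
  53.149.228.216/30 (53.149.228.216 - 53.149.228.219) does not contain 53.149.228.89
  53.148.228.88/29 (53.148.228.88 - 53.148.228.95) does not contain 53.149.228.89
  53.149.229.64/27 (53.149.229.64 - 53.149.229.95) does not contain 53.149.228.89
  53.157.228.64/26 (53.157.228.64 - 53.157.228.127) does not contain 53.149.228.89
  53.145.0.0/16 (53.145.0.0 - 53.145.255.255) does not contain 53.149.228.89
  181.149.0.0/16 (181.149.0.0 - 181.149.255.255) does not contain 53.149.228.89
  53.148.0.0/16 (53.148.0.0 - 53.148.255.255) does not contain 53.149.228.89
Longest matching prefix is /15 -> next hop R23.

R23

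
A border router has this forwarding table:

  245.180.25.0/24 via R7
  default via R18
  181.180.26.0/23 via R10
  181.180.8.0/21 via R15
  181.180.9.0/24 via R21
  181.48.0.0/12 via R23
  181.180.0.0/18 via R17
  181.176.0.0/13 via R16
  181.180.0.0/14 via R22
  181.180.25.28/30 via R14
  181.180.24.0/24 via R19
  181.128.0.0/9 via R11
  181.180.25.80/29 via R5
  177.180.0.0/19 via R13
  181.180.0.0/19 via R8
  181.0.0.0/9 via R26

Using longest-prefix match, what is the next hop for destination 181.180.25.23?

Routes whose prefix contains 181.180.25.23:
  0.0.0.0/0 (default, matches everything) -> R18
  181.128.0.0/9 (181.128.0.0 - 181.255.255.255) -> R11
  181.176.0.0/13 (181.176.0.0 - 181.183.255.255) -> R16
  181.180.0.0/14 (181.180.0.0 - 181.183.255.255) -> R22
  181.180.0.0/18 (181.180.0.0 - 181.180.63.255) -> R17
  181.180.0.0/19 (181.180.0.0 - 181.180.31.255) -> R8
More-specific entries that do NOT match:
  181.180.25.28/30 (181.180.25.28 - 181.180.25.31) does not contain 181.180.25.23
  181.180.25.80/29 (181.180.25.80 - 181.180.25.87) does not contain 181.180.25.23
  245.180.25.0/24 (245.180.25.0 - 245.180.25.255) does not contain 181.180.25.23
  181.180.9.0/24 (181.180.9.0 - 181.180.9.255) does not contain 181.180.25.23
  181.180.24.0/24 (181.180.24.0 - 181.180.24.255) does not contain 181.180.25.23
  181.180.26.0/23 (181.180.26.0 - 181.180.27.255) does not contain 181.180.25.23
  181.180.8.0/21 (181.180.8.0 - 181.180.15.255) does not contain 181.180.25.23
Longest matching prefix is /19 -> next hop R8.

R8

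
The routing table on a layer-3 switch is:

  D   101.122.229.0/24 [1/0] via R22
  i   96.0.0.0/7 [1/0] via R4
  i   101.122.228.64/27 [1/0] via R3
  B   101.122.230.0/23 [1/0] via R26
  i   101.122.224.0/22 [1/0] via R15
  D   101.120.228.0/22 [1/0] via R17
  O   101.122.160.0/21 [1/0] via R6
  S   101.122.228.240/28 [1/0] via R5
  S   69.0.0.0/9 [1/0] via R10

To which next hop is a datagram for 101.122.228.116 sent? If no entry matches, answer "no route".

No entry's prefix contains 101.122.228.116; there is no default route.

no route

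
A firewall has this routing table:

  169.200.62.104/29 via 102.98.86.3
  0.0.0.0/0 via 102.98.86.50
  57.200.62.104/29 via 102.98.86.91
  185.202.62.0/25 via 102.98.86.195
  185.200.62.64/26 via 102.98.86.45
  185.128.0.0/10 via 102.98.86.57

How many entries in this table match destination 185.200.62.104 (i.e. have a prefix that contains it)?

2

Prefixes containing 185.200.62.104:
  0.0.0.0/0 (default, matches everything)
  185.200.62.64/26 (185.200.62.64 - 185.200.62.127)
Total matching entries: 2.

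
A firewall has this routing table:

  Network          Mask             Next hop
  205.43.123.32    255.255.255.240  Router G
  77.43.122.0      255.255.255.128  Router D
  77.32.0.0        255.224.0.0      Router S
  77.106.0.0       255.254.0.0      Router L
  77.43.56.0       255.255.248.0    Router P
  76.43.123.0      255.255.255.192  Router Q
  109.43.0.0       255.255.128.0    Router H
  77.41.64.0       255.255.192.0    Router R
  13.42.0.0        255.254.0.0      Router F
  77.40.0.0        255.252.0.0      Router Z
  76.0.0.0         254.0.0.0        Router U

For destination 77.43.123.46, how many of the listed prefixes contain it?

3

Prefixes containing 77.43.123.46:
  76.0.0.0/7 (76.0.0.0 - 77.255.255.255)
  77.32.0.0/11 (77.32.0.0 - 77.63.255.255)
  77.40.0.0/14 (77.40.0.0 - 77.43.255.255)
Total matching entries: 3.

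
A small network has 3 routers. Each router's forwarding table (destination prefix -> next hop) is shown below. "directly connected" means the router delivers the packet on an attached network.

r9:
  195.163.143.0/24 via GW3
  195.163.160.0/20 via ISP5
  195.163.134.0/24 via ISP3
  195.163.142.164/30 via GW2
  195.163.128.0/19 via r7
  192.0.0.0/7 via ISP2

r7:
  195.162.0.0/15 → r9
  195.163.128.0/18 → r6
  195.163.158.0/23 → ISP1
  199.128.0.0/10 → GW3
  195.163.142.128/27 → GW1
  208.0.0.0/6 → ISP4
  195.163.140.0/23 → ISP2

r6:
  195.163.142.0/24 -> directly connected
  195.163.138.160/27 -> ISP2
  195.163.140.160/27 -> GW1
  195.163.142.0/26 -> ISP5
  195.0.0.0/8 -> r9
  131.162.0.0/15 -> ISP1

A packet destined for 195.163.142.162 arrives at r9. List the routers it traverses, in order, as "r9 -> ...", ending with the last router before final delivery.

At r9: longest match for 195.163.142.162 is 195.163.128.0/19 -> r7
At r7: longest match for 195.163.142.162 is 195.163.128.0/18 -> r6
At r6: longest match for 195.163.142.162 is 195.163.142.0/24 -> directly connected

r9 -> r7 -> r6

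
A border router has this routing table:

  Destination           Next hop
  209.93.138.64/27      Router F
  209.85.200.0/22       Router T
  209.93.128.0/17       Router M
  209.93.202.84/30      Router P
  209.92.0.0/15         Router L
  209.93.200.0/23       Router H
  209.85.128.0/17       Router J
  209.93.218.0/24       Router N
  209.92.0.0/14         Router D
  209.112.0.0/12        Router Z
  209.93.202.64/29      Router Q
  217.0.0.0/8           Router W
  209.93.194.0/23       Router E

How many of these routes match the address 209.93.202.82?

Prefixes containing 209.93.202.82:
  209.92.0.0/14 (209.92.0.0 - 209.95.255.255)
  209.92.0.0/15 (209.92.0.0 - 209.93.255.255)
  209.93.128.0/17 (209.93.128.0 - 209.93.255.255)
Total matching entries: 3.

3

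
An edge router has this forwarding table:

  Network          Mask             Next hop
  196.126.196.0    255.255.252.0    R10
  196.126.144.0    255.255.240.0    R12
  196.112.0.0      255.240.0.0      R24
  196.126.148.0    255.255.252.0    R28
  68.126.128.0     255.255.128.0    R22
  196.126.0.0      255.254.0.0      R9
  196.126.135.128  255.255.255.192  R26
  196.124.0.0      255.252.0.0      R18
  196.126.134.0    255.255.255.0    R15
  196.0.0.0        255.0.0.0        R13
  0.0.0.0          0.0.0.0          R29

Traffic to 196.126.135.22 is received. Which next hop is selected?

R9

Routes whose prefix contains 196.126.135.22:
  0.0.0.0/0 (default, matches everything) -> R29
  196.0.0.0/8 (196.0.0.0 - 196.255.255.255) -> R13
  196.112.0.0/12 (196.112.0.0 - 196.127.255.255) -> R24
  196.124.0.0/14 (196.124.0.0 - 196.127.255.255) -> R18
  196.126.0.0/15 (196.126.0.0 - 196.127.255.255) -> R9
More-specific entries that do NOT match:
  196.126.135.128/26 (196.126.135.128 - 196.126.135.191) does not contain 196.126.135.22
  196.126.134.0/24 (196.126.134.0 - 196.126.134.255) does not contain 196.126.135.22
  196.126.196.0/22 (196.126.196.0 - 196.126.199.255) does not contain 196.126.135.22
  196.126.148.0/22 (196.126.148.0 - 196.126.151.255) does not contain 196.126.135.22
  196.126.144.0/20 (196.126.144.0 - 196.126.159.255) does not contain 196.126.135.22
  68.126.128.0/17 (68.126.128.0 - 68.126.255.255) does not contain 196.126.135.22
Longest matching prefix is /15 -> next hop R9.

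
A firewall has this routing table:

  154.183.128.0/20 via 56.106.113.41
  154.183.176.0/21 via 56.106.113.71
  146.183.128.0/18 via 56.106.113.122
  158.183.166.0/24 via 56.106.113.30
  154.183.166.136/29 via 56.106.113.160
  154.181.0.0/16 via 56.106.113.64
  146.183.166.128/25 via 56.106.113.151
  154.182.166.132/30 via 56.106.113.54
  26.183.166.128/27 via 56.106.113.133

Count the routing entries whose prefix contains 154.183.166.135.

0

No listed prefix contains 154.183.166.135.
Total matching entries: 0.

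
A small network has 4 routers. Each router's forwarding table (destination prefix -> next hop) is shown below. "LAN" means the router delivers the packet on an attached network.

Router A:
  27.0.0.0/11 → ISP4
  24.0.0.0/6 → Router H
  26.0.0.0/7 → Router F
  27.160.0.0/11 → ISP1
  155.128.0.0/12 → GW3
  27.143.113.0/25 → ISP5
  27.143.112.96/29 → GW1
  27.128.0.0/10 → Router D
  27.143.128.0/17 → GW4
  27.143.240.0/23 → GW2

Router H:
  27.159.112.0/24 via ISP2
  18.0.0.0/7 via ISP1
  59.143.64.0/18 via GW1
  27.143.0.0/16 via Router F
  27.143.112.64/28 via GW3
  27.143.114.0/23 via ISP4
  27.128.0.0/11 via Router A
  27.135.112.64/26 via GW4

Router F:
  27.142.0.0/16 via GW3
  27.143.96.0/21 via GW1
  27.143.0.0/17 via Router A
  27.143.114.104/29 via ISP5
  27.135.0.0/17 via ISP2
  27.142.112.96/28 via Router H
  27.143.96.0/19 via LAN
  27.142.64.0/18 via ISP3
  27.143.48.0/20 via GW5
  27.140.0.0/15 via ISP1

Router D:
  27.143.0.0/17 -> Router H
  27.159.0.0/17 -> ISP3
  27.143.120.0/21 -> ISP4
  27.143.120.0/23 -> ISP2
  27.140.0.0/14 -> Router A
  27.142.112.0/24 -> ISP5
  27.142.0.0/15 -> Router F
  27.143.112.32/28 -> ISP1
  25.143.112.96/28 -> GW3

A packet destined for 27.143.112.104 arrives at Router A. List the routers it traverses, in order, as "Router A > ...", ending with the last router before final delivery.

At Router A: longest match for 27.143.112.104 is 27.128.0.0/10 -> Router D
At Router D: longest match for 27.143.112.104 is 27.143.0.0/17 -> Router H
At Router H: longest match for 27.143.112.104 is 27.143.0.0/16 -> Router F
At Router F: longest match for 27.143.112.104 is 27.143.96.0/19 -> LAN

Router A > Router D > Router H > Router F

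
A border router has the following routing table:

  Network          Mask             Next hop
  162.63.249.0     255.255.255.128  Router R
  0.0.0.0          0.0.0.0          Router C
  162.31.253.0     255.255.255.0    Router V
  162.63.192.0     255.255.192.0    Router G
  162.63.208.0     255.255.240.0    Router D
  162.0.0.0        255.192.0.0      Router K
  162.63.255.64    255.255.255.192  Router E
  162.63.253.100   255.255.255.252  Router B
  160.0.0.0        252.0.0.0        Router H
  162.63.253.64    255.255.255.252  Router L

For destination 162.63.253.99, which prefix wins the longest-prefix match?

Entries matching 162.63.253.99:
  0.0.0.0/0 (default, matches everything)
  160.0.0.0/6 (160.0.0.0 - 163.255.255.255)
  162.0.0.0/10 (162.0.0.0 - 162.63.255.255)
  162.63.192.0/18 (162.63.192.0 - 162.63.255.255)
Most specific is 162.63.192.0/18.

162.63.192.0/18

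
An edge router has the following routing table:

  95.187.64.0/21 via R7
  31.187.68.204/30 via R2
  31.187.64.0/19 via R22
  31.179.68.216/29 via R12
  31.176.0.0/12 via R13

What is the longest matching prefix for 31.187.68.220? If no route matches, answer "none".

Entries matching 31.187.68.220:
  31.176.0.0/12 (31.176.0.0 - 31.191.255.255)
  31.187.64.0/19 (31.187.64.0 - 31.187.95.255)
Most specific is 31.187.64.0/19.

31.187.64.0/19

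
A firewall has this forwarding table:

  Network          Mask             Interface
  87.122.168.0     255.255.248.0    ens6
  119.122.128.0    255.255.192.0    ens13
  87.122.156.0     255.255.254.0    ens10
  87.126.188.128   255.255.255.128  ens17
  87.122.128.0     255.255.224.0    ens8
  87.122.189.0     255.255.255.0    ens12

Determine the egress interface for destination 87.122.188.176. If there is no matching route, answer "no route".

No entry's prefix contains 87.122.188.176; there is no default route.

no route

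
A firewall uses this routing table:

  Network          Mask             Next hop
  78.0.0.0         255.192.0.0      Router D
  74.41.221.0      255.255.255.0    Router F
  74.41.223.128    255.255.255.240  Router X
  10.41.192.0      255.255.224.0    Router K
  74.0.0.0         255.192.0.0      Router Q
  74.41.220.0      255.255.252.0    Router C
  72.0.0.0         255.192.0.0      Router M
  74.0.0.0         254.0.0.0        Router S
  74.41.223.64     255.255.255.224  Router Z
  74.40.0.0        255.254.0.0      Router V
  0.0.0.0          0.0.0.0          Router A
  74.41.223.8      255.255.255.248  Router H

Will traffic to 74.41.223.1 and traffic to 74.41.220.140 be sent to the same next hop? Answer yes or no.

74.41.223.1: longest match 74.41.220.0/22 -> Router C
74.41.220.140: longest match 74.41.220.0/22 -> Router C

yes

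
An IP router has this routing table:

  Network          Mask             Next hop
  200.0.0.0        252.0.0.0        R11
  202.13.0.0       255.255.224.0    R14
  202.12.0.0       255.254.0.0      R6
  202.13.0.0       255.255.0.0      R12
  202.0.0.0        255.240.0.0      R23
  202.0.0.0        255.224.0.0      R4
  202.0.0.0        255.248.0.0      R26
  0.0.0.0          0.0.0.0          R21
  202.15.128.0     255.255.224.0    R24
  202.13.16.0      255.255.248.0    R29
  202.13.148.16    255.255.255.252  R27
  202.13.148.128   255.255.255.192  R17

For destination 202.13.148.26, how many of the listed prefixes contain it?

Prefixes containing 202.13.148.26:
  0.0.0.0/0 (default, matches everything)
  200.0.0.0/6 (200.0.0.0 - 203.255.255.255)
  202.0.0.0/11 (202.0.0.0 - 202.31.255.255)
  202.0.0.0/12 (202.0.0.0 - 202.15.255.255)
  202.12.0.0/15 (202.12.0.0 - 202.13.255.255)
  202.13.0.0/16 (202.13.0.0 - 202.13.255.255)
Total matching entries: 6.

6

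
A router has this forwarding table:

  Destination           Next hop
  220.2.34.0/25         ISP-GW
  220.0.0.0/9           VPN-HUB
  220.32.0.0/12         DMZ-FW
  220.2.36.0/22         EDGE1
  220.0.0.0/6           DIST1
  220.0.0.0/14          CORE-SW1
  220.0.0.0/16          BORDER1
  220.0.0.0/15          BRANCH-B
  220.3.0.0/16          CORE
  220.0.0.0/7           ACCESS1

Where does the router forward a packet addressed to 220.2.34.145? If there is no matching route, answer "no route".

CORE-SW1

Routes whose prefix contains 220.2.34.145:
  220.0.0.0/6 (220.0.0.0 - 223.255.255.255) -> DIST1
  220.0.0.0/7 (220.0.0.0 - 221.255.255.255) -> ACCESS1
  220.0.0.0/9 (220.0.0.0 - 220.127.255.255) -> VPN-HUB
  220.0.0.0/14 (220.0.0.0 - 220.3.255.255) -> CORE-SW1
More-specific entries that do NOT match:
  220.2.34.0/25 (220.2.34.0 - 220.2.34.127) does not contain 220.2.34.145
  220.2.36.0/22 (220.2.36.0 - 220.2.39.255) does not contain 220.2.34.145
  220.0.0.0/16 (220.0.0.0 - 220.0.255.255) does not contain 220.2.34.145
  220.3.0.0/16 (220.3.0.0 - 220.3.255.255) does not contain 220.2.34.145
  220.0.0.0/15 (220.0.0.0 - 220.1.255.255) does not contain 220.2.34.145
Longest matching prefix is /14 -> next hop CORE-SW1.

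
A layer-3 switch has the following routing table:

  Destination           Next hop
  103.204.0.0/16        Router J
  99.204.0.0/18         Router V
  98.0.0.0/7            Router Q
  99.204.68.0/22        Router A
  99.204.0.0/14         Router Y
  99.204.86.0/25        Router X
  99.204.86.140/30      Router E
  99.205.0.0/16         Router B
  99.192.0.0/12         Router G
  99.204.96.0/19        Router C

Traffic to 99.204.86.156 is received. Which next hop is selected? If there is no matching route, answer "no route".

Router Y

Routes whose prefix contains 99.204.86.156:
  98.0.0.0/7 (98.0.0.0 - 99.255.255.255) -> Router Q
  99.192.0.0/12 (99.192.0.0 - 99.207.255.255) -> Router G
  99.204.0.0/14 (99.204.0.0 - 99.207.255.255) -> Router Y
More-specific entries that do NOT match:
  99.204.86.140/30 (99.204.86.140 - 99.204.86.143) does not contain 99.204.86.156
  99.204.86.0/25 (99.204.86.0 - 99.204.86.127) does not contain 99.204.86.156
  99.204.68.0/22 (99.204.68.0 - 99.204.71.255) does not contain 99.204.86.156
  99.204.96.0/19 (99.204.96.0 - 99.204.127.255) does not contain 99.204.86.156
  99.204.0.0/18 (99.204.0.0 - 99.204.63.255) does not contain 99.204.86.156
  103.204.0.0/16 (103.204.0.0 - 103.204.255.255) does not contain 99.204.86.156
  99.205.0.0/16 (99.205.0.0 - 99.205.255.255) does not contain 99.204.86.156
Longest matching prefix is /14 -> next hop Router Y.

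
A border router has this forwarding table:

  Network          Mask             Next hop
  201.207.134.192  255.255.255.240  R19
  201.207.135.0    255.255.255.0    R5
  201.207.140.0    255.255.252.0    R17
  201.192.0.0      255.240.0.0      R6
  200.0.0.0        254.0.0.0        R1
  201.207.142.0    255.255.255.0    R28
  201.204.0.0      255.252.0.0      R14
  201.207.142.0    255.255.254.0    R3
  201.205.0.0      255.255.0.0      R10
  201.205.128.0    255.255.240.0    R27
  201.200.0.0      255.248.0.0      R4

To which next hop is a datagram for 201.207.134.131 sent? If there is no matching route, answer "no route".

R14

Routes whose prefix contains 201.207.134.131:
  200.0.0.0/7 (200.0.0.0 - 201.255.255.255) -> R1
  201.192.0.0/12 (201.192.0.0 - 201.207.255.255) -> R6
  201.200.0.0/13 (201.200.0.0 - 201.207.255.255) -> R4
  201.204.0.0/14 (201.204.0.0 - 201.207.255.255) -> R14
More-specific entries that do NOT match:
  201.207.134.192/28 (201.207.134.192 - 201.207.134.207) does not contain 201.207.134.131
  201.207.135.0/24 (201.207.135.0 - 201.207.135.255) does not contain 201.207.134.131
  201.207.142.0/24 (201.207.142.0 - 201.207.142.255) does not contain 201.207.134.131
  201.207.142.0/23 (201.207.142.0 - 201.207.143.255) does not contain 201.207.134.131
  201.207.140.0/22 (201.207.140.0 - 201.207.143.255) does not contain 201.207.134.131
  201.205.128.0/20 (201.205.128.0 - 201.205.143.255) does not contain 201.207.134.131
  201.205.0.0/16 (201.205.0.0 - 201.205.255.255) does not contain 201.207.134.131
Longest matching prefix is /14 -> next hop R14.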